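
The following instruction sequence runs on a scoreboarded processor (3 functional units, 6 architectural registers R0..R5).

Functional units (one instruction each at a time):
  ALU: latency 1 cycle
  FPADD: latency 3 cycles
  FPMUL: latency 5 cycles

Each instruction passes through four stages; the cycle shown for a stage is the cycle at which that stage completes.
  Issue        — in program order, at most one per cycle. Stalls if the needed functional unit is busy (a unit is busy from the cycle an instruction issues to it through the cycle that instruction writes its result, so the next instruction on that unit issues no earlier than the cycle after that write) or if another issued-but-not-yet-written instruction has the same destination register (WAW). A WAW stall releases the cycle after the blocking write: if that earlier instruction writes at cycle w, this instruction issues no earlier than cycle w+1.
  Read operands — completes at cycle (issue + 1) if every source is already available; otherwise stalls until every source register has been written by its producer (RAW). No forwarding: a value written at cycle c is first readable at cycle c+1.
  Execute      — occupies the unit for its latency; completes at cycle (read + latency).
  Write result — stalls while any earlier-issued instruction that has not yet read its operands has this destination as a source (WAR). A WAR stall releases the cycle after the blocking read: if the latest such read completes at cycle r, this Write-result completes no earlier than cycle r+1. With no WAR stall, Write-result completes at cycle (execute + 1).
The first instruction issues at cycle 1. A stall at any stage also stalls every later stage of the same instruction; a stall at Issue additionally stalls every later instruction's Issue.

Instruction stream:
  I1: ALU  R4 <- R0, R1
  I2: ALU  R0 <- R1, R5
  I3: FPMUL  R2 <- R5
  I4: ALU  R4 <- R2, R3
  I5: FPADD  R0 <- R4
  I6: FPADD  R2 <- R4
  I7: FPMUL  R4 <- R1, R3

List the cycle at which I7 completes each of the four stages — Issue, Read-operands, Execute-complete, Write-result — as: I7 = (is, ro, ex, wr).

I7 = (23, 24, 29, 30)

[1] I1 issues→ALU
[2] I1 reads
[3] I1 exec-done
[4] I1 writes R4
[5] I2 issues→ALU
[6] I2 reads | I3 issues→FPMUL
[7] I2 exec-done | I3 reads
[8] I2 writes R0
[9] I4 issues→ALU
[10] I5 issues→FPADD
[12] I3 exec-done
[13] I3 writes R2
[14] I4 reads
[15] I4 exec-done
[16] I4 writes R4
[17] I5 reads
[20] I5 exec-done
[21] I5 writes R0
[22] I6 issues→FPADD
[23] I6 reads | I7 issues→FPMUL
[24] I7 reads
[26] I6 exec-done
[27] I6 writes R2
[29] I7 exec-done
[30] I7 writes R4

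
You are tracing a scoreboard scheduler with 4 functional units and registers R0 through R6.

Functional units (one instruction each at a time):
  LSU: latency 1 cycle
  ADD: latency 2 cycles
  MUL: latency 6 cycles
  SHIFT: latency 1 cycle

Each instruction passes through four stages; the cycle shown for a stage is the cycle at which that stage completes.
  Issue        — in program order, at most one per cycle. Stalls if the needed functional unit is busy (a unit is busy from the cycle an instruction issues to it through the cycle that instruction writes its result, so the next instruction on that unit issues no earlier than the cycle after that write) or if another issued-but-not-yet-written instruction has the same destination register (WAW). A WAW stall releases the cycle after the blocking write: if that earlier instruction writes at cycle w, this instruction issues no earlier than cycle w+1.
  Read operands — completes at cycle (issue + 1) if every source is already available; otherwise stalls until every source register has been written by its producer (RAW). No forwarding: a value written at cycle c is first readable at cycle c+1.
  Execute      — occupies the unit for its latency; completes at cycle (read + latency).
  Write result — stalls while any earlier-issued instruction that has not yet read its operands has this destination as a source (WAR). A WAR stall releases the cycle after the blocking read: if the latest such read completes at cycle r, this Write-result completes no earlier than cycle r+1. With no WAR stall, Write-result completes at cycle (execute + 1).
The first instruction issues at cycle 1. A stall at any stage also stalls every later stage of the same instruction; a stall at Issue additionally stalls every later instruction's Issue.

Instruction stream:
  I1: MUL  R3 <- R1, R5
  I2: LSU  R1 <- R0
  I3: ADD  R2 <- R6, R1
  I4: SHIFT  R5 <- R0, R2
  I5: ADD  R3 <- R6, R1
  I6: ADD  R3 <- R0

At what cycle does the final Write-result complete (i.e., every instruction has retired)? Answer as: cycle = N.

c1: I1 dispatched to MUL
c2: I1 operands ready | I2 dispatched to LSU
c3: I2 operands ready | I3 dispatched to ADD
c4: I2 complete | I4 dispatched to SHIFT
c5: R1←I2
c6: I3 operands ready
c8: I1 complete | I3 complete
c9: R3←I1 | R2←I3
c10: I4 operands ready | I5 dispatched to ADD
c11: I4 complete | I5 operands ready
c12: R5←I4
c13: I5 complete
c14: R3←I5
c15: I6 dispatched to ADD
c16: I6 operands ready
c18: I6 complete
c19: R3←I6

cycle = 19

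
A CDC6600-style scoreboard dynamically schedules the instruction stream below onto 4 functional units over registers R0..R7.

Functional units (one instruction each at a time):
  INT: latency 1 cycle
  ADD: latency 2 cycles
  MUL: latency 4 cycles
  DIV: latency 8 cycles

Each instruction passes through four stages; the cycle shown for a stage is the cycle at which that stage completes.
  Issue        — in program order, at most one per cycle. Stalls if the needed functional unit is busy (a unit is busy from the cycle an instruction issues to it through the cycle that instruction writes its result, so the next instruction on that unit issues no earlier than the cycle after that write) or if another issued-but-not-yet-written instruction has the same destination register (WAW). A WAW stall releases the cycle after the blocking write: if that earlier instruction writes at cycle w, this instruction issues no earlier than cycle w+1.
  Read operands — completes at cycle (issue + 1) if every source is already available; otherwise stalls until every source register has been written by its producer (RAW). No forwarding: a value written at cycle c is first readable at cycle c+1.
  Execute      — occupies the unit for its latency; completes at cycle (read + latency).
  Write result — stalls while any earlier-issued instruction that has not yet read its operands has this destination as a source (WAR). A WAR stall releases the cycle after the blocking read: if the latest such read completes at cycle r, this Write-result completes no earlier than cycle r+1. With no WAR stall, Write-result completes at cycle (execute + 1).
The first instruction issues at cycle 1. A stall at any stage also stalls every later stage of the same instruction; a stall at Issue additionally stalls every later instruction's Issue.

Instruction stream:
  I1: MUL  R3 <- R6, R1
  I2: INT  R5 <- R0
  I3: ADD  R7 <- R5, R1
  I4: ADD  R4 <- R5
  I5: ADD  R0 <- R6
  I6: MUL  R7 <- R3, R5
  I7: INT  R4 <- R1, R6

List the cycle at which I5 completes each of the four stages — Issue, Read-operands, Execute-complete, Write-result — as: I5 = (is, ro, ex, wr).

c1: I1→MUL
c2: I1 RO | I2→INT
c3: I2 RO | I3→ADD
c4: I2 EX
c5: I2 WR R5
c6: I1 EX | I3 RO
c7: I1 WR R3
c8: I3 EX
c9: I3 WR R7
c10: I4→ADD
c11: I4 RO
c13: I4 EX
c14: I4 WR R4
c15: I5→ADD
c16: I5 RO | I6→MUL
c17: I6 RO | I7→INT
c18: I5 EX | I7 RO
c19: I5 WR R0 | I7 EX
c20: I7 WR R4
c21: I6 EX
c22: I6 WR R7

I5 = (15, 16, 18, 19)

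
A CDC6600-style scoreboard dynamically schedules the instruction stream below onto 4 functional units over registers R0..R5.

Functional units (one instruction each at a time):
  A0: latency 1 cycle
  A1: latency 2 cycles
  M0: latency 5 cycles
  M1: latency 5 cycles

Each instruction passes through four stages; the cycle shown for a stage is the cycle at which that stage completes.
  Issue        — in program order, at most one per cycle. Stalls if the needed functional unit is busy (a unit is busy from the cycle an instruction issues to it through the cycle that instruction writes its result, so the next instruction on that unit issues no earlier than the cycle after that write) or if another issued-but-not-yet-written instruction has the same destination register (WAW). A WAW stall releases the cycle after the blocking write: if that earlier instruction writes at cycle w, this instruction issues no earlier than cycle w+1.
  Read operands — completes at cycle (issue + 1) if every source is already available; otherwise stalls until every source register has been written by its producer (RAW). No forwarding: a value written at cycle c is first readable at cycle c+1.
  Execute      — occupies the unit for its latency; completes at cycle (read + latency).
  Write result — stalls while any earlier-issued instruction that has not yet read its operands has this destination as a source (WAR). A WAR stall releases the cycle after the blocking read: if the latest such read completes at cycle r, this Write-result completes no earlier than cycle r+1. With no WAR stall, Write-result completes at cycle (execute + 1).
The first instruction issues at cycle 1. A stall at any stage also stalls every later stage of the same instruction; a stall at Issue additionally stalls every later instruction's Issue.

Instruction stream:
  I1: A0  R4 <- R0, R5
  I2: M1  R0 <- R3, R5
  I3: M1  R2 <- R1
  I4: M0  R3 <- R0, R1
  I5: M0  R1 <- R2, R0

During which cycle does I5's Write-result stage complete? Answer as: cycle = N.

cycle = 26

I1: IS=1 RO=2 EX=3 WR=4
I2: IS=2 RO=3 EX=8 WR=9
I3: IS=10 RO=11 EX=16 WR=17  [struct: M1 busy until I2 writes@9]
I4: IS=11 RO=12 EX=17 WR=18
I5: IS=19 RO=20 EX=25 WR=26  [struct: M0 busy until I4 writes@18]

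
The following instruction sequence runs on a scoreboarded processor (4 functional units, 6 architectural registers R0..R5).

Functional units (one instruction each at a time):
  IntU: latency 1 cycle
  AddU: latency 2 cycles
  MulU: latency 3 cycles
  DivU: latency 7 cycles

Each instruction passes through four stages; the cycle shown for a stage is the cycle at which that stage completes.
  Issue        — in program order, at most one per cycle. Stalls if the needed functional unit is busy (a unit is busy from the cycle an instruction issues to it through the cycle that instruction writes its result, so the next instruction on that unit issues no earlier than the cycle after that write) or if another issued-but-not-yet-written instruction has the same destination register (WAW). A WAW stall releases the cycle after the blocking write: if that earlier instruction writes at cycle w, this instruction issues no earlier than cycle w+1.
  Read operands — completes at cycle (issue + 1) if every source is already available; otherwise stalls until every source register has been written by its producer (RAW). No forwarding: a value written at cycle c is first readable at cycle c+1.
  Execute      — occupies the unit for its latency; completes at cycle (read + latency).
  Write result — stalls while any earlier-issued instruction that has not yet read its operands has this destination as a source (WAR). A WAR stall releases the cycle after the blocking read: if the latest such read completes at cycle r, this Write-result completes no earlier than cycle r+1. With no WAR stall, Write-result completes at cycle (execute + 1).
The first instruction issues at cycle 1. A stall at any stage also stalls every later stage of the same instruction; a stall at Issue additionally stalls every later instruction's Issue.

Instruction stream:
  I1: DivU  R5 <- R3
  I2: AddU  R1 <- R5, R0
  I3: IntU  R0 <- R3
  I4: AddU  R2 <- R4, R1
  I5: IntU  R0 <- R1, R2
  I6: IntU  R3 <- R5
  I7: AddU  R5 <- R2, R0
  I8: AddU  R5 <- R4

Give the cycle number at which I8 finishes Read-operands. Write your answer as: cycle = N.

I1  is:1  ro:2  ex:9  wr:10
I2  is:2  ro:11  ex:13  wr:14  — RAW R5: wait I1 write@10
I3  is:3  ro:4  ex:5  wr:12  — WAR R0: wait I2 read@11
I4  is:15  ro:16  ex:18  wr:19  — struct: AddU busy until I2 writes@14
I5  is:16  ro:20  ex:21  wr:22  — RAW R2: wait I4 write@19
I6  is:23  ro:24  ex:25  wr:26  — struct: IntU busy until I5 writes@22
I7  is:24  ro:25  ex:27  wr:28
I8  is:29  ro:30  ex:32  wr:33  — struct: AddU busy until I7 writes@28

cycle = 30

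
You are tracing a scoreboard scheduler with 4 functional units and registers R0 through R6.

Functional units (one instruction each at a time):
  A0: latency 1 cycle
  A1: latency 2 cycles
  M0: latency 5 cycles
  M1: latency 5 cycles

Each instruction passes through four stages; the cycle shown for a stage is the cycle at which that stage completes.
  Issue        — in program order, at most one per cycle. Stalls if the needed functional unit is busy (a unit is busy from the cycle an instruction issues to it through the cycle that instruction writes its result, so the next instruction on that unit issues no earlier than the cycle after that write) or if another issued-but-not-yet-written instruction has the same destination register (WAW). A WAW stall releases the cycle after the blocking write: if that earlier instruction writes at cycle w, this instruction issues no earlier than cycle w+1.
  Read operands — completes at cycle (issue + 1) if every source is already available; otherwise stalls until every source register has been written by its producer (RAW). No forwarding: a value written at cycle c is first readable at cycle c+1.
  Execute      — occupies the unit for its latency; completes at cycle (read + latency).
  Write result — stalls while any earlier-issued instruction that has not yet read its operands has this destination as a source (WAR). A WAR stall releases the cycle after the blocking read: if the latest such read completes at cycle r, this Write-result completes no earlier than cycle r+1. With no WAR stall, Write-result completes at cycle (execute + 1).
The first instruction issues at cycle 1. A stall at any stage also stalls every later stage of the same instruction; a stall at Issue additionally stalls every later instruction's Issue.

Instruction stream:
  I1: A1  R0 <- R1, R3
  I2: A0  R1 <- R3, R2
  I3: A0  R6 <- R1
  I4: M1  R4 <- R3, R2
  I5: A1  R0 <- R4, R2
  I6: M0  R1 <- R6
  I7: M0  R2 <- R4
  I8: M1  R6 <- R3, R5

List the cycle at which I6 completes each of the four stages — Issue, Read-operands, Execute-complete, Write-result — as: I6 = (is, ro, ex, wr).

I6 = (9, 10, 15, 16)

I1 -> (1, 2, 4, 5)
I2 -> (2, 3, 4, 5)
I3 -> (6, 7, 8, 9)  // struct: A0 busy until I2 writes@5
I4 -> (7, 8, 13, 14)
I5 -> (8, 15, 17, 18)  // RAW R4: wait I4 write@14
I6 -> (9, 10, 15, 16)
I7 -> (17, 18, 23, 24)  // struct: M0 busy until I6 writes@16
I8 -> (18, 19, 24, 25)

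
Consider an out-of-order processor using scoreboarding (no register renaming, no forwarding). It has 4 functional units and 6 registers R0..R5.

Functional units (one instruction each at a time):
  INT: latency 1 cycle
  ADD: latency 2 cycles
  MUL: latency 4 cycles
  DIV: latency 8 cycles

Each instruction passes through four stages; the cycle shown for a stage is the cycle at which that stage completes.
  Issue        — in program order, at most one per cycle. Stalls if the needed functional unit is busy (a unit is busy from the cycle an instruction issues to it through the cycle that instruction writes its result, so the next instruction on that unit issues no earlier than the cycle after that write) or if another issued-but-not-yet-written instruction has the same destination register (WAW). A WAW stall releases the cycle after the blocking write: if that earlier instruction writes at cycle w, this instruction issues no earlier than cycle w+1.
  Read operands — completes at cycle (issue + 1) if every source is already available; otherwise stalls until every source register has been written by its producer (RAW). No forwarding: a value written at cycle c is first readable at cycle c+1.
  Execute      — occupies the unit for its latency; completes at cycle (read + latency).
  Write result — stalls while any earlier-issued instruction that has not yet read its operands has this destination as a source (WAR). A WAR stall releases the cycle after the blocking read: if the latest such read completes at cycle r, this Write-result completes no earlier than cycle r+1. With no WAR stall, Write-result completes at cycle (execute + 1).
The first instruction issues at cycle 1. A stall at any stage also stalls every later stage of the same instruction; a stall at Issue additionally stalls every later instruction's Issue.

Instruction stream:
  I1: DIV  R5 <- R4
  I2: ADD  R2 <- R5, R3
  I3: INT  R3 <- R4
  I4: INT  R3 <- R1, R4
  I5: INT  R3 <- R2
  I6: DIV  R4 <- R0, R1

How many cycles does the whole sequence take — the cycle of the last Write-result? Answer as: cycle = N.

I1 -> (1, 2, 10, 11)
I2 -> (2, 12, 14, 15)  // RAW R5: wait I1 write@11
I3 -> (3, 4, 5, 13)  // WAR R3: wait I2 read@12
I4 -> (14, 15, 16, 17)  // struct: INT busy until I3 writes@13
I5 -> (18, 19, 20, 21)  // struct: INT busy until I4 writes@17
I6 -> (19, 20, 28, 29)

cycle = 29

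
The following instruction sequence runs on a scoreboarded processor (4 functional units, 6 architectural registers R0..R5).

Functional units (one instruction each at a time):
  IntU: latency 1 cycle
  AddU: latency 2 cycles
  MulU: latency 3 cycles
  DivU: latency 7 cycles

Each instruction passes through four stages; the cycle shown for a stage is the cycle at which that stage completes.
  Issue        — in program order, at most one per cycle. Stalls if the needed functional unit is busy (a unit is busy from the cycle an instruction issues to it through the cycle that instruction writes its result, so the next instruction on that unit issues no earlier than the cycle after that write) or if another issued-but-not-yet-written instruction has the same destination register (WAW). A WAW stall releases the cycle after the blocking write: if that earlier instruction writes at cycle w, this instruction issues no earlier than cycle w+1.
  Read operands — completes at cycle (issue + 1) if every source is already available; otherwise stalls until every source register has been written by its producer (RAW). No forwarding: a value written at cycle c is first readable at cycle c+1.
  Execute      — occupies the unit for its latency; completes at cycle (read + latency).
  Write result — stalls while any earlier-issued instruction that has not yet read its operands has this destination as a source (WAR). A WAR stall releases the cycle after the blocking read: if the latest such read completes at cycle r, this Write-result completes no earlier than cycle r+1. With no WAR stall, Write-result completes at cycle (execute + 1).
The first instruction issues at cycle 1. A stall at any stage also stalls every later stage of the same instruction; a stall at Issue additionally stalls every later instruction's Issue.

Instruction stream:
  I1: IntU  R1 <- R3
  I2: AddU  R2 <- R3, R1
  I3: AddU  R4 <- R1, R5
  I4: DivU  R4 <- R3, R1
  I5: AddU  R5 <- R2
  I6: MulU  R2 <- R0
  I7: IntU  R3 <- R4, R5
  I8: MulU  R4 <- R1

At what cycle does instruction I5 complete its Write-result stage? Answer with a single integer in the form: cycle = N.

cycle = 19

c1: I1→IntU
c2: I1 RO | I2→AddU
c3: I1 EX
c4: I1 WR R1
c5: I2 RO
c7: I2 EX
c8: I2 WR R2
c9: I3→AddU
c10: I3 RO
c12: I3 EX
c13: I3 WR R4
c14: I4→DivU
c15: I4 RO | I5→AddU
c16: I5 RO | I6→MulU
c17: I6 RO | I7→IntU
c18: I5 EX
c19: I5 WR R5
c20: I6 EX
c21: I6 WR R2
c22: I4 EX
c23: I4 WR R4
c24: I7 RO | I8→MulU
c25: I7 EX | I8 RO
c26: I7 WR R3
c28: I8 EX
c29: I8 WR R4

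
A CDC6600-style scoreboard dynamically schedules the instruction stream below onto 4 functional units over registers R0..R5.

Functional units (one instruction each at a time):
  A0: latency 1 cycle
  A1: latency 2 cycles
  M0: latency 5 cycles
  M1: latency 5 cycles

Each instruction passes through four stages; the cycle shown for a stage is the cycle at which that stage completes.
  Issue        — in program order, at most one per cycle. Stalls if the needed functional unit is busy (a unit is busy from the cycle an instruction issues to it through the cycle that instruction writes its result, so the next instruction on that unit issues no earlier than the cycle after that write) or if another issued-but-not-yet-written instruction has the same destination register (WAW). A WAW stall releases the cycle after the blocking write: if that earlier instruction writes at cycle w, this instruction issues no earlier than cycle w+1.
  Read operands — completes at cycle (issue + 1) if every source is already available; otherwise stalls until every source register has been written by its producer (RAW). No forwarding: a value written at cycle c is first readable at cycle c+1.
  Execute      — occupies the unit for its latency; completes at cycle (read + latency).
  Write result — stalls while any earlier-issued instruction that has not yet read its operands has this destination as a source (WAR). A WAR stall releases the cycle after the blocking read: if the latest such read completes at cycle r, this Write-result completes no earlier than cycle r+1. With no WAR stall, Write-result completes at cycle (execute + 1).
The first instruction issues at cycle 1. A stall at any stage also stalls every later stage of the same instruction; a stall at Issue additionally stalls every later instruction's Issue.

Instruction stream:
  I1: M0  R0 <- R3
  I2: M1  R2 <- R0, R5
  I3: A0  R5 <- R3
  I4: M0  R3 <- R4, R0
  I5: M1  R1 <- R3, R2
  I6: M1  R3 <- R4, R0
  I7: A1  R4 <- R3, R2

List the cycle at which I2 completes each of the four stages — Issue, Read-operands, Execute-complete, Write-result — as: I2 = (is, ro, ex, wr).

cycle 1: issue I1 (M0)
cycle 2: I1 read-ops | issue I2 (M1)
cycle 3: issue I3 (A0)
cycle 4: I3 read-ops
cycle 5: I3 finished on A0
cycle 7: I1 finished on M0
cycle 8: I1→R0
cycle 9: I2 read-ops | issue I4 (M0)
cycle 10: I3→R5 | I4 read-ops
cycle 14: I2 finished on M1
cycle 15: I2→R2 | I4 finished on M0
cycle 16: I4→R3 | issue I5 (M1)
cycle 17: I5 read-ops
cycle 22: I5 finished on M1
cycle 23: I5→R1
cycle 24: issue I6 (M1)
cycle 25: I6 read-ops | issue I7 (A1)
cycle 30: I6 finished on M1
cycle 31: I6→R3
cycle 32: I7 read-ops
cycle 34: I7 finished on A1
cycle 35: I7→R4

I2 = (2, 9, 14, 15)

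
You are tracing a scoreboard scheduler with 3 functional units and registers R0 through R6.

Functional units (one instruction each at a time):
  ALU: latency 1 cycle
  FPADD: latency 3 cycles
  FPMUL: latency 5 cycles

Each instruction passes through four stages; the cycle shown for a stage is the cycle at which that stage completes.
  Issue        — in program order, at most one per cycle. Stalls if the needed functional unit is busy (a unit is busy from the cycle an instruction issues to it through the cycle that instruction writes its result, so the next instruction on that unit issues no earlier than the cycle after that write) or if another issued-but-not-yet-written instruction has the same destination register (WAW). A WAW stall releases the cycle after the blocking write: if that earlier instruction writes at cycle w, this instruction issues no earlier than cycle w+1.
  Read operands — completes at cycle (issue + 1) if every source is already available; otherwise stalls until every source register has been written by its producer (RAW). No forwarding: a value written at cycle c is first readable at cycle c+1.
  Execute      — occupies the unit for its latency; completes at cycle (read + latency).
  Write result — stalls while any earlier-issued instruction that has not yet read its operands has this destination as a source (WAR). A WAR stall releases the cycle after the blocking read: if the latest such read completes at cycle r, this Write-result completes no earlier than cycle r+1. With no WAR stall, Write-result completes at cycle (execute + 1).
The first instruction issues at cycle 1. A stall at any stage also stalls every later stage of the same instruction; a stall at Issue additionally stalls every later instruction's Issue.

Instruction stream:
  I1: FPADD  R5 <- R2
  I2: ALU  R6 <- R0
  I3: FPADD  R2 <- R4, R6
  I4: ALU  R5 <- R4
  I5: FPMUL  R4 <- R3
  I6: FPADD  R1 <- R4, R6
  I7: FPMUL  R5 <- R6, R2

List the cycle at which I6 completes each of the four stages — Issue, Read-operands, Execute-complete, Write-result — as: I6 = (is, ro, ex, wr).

I6 = (13, 17, 20, 21)

[1] I1→FPADD
[2] I1 RO | I2→ALU
[3] I2 RO
[4] I2 EX
[5] I1 EX | I2 WR R6
[6] I1 WR R5
[7] I3→FPADD
[8] I3 RO | I4→ALU
[9] I4 RO | I5→FPMUL
[10] I4 EX | I5 RO
[11] I3 EX | I4 WR R5
[12] I3 WR R2
[13] I6→FPADD
[15] I5 EX
[16] I5 WR R4
[17] I6 RO | I7→FPMUL
[18] I7 RO
[20] I6 EX
[21] I6 WR R1
[23] I7 EX
[24] I7 WR R5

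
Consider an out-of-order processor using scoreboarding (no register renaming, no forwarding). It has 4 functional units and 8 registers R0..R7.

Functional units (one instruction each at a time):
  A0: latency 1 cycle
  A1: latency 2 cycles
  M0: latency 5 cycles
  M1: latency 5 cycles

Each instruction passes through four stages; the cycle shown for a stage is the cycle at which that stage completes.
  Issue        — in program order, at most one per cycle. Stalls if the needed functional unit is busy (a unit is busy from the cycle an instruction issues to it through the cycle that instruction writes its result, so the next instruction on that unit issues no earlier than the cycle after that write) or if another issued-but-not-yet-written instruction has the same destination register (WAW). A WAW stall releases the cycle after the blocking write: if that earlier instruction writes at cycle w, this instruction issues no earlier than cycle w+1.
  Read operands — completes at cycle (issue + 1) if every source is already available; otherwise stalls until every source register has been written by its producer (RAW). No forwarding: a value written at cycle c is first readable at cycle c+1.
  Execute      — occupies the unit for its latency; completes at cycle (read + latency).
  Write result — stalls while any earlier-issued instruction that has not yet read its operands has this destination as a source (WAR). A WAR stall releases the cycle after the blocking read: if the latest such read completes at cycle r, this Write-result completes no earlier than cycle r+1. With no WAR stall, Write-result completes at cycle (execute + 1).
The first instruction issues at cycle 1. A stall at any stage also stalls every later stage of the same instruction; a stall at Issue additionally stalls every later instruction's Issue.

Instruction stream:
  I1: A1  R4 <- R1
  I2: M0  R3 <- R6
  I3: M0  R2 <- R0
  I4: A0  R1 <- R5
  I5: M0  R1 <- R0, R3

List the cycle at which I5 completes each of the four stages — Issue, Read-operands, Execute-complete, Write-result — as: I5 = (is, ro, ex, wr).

I5 = (18, 19, 24, 25)

cycle 1: I1→A1
cycle 2: I1 RO · I2→M0
cycle 3: I2 RO
cycle 4: I1 EX
cycle 5: I1 WR R4
cycle 8: I2 EX
cycle 9: I2 WR R3
cycle 10: I3→M0
cycle 11: I3 RO · I4→A0
cycle 12: I4 RO
cycle 13: I4 EX
cycle 14: I4 WR R1
cycle 16: I3 EX
cycle 17: I3 WR R2
cycle 18: I5→M0
cycle 19: I5 RO
cycle 24: I5 EX
cycle 25: I5 WR R1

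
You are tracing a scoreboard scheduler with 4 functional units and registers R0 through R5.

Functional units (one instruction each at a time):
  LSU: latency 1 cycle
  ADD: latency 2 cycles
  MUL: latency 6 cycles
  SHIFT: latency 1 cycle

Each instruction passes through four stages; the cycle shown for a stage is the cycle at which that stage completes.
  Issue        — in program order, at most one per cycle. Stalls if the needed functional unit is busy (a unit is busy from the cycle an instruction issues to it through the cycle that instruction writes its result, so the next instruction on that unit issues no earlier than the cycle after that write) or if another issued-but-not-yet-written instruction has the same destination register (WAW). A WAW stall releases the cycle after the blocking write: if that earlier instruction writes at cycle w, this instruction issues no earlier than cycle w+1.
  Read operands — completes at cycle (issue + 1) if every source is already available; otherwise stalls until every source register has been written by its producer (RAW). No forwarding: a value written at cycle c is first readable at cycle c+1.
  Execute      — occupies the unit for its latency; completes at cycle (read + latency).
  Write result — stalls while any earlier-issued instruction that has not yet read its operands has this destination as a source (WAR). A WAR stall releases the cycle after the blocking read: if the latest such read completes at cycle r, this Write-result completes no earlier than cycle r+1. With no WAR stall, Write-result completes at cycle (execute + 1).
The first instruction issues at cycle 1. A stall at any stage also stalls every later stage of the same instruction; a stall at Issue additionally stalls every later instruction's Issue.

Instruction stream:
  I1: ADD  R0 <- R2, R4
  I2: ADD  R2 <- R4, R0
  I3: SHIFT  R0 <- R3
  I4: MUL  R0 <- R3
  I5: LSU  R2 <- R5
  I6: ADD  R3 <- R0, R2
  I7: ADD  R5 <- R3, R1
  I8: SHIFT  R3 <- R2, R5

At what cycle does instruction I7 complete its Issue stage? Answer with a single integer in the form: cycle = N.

  I1 | 1 | 2 | 4 | 5
  I2 | 6 | 7 | 9 | 10   struct: ADD busy until I1 writes@5
  I3 | 7 | 8 | 9 | 10
  I4 | 11 | 12 | 18 | 19   WAW R0: wait I3 write@10
  I5 | 12 | 13 | 14 | 15
  I6 | 13 | 20 | 22 | 23   RAW R0: wait I4 write@19
  I7 | 24 | 25 | 27 | 28   struct: ADD busy until I6 writes@23
  I8 | 25 | 29 | 30 | 31   RAW R5: wait I7 write@28

cycle = 24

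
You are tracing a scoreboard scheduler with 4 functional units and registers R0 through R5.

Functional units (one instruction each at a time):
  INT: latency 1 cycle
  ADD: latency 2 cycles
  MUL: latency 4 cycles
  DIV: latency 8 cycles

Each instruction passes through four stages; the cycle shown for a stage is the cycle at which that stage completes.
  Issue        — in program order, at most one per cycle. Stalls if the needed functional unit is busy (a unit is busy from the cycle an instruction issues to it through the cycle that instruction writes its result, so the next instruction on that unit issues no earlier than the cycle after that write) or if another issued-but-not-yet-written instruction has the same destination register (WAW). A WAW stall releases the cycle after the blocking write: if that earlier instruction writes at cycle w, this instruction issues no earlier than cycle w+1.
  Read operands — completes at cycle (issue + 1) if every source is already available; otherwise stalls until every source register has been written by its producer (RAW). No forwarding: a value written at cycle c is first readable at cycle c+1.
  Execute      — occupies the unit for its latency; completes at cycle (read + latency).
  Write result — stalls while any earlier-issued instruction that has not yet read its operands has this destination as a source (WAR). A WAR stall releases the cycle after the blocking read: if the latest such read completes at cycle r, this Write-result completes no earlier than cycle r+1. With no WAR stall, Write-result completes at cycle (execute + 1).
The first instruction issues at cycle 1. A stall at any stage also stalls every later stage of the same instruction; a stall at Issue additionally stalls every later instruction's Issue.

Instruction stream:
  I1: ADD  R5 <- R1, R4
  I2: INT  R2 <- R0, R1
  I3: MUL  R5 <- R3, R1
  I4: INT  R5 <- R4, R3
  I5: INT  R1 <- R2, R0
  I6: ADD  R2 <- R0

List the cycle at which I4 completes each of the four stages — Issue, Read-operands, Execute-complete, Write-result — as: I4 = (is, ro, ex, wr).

I4 = (13, 14, 15, 16)

[1] I1→ADD
[2] I1 RO; I2→INT
[3] I2 RO
[4] I1 EX; I2 EX
[5] I1 WR R5; I2 WR R2
[6] I3→MUL
[7] I3 RO
[11] I3 EX
[12] I3 WR R5
[13] I4→INT
[14] I4 RO
[15] I4 EX
[16] I4 WR R5
[17] I5→INT
[18] I5 RO; I6→ADD
[19] I5 EX; I6 RO
[20] I5 WR R1
[21] I6 EX
[22] I6 WR R2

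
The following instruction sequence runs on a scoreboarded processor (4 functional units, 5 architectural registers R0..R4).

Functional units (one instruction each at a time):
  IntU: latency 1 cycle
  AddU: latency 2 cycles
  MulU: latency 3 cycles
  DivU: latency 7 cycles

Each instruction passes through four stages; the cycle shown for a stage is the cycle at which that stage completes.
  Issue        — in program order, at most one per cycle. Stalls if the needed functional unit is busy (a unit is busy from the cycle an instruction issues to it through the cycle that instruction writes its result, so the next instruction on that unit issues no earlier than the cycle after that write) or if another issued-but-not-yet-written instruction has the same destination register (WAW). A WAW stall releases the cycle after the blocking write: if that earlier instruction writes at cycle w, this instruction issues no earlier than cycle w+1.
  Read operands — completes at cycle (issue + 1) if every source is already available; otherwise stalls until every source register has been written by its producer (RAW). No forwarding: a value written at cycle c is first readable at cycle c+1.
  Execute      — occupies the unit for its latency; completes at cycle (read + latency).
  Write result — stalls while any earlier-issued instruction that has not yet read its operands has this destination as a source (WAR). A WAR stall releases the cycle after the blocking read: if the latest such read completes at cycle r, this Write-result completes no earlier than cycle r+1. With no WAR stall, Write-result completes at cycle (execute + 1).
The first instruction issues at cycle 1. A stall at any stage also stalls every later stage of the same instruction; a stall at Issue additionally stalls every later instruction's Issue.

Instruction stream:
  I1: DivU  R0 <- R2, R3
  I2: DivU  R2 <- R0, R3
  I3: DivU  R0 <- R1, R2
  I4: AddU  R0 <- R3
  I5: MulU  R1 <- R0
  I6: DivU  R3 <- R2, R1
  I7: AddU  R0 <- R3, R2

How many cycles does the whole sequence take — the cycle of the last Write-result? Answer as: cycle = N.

1) issue 1, read 2, done 9, write 10
2) issue 11, read 12, done 19, write 20  <struct: DivU busy until I1 writes@10>
3) issue 21, read 22, done 29, write 30  <struct: DivU busy until I2 writes@20>
4) issue 31, read 32, done 34, write 35  <WAW R0: wait I3 write@30>
5) issue 32, read 36, done 39, write 40  <RAW R0: wait I4 write@35>
6) issue 33, read 41, done 48, write 49  <RAW R1: wait I5 write@40>
7) issue 36, read 50, done 52, write 53  <struct: AddU busy until I4 writes@35 / RAW R3: wait I6 write@49>

cycle = 53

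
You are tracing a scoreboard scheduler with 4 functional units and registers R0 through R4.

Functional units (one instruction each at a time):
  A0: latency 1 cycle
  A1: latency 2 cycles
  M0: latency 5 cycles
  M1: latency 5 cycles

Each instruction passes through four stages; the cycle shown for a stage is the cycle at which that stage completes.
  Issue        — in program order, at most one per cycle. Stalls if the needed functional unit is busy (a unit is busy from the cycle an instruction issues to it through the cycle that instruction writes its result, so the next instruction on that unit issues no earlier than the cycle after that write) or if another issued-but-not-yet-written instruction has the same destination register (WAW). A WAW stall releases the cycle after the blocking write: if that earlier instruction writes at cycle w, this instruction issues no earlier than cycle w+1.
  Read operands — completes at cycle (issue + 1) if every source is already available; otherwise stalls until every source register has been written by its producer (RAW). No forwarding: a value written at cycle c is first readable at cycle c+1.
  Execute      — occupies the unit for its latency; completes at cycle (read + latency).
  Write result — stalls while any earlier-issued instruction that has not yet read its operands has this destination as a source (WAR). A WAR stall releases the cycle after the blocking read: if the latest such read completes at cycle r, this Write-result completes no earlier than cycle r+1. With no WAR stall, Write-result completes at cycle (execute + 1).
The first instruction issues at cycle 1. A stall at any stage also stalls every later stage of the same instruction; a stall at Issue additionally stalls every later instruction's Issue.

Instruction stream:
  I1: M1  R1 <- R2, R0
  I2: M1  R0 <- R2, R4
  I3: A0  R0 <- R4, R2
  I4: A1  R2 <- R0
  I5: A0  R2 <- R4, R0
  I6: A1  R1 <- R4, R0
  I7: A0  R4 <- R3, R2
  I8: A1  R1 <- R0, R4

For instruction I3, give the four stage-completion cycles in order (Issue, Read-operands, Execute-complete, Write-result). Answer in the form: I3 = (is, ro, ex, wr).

I3 = (17, 18, 19, 20)

1) issue 1, read 2, done 7, write 8
2) issue 9, read 10, done 15, write 16  <struct: M1 busy until I1 writes@8>
3) issue 17, read 18, done 19, write 20  <WAW R0: wait I2 write@16>
4) issue 18, read 21, done 23, write 24  <RAW R0: wait I3 write@20>
5) issue 25, read 26, done 27, write 28  <WAW R2: wait I4 write@24>
6) issue 26, read 27, done 29, write 30
7) issue 29, read 30, done 31, write 32  <struct: A0 busy until I5 writes@28>
8) issue 31, read 33, done 35, write 36  <struct: A1 busy until I6 writes@30 / RAW R4: wait I7 write@32>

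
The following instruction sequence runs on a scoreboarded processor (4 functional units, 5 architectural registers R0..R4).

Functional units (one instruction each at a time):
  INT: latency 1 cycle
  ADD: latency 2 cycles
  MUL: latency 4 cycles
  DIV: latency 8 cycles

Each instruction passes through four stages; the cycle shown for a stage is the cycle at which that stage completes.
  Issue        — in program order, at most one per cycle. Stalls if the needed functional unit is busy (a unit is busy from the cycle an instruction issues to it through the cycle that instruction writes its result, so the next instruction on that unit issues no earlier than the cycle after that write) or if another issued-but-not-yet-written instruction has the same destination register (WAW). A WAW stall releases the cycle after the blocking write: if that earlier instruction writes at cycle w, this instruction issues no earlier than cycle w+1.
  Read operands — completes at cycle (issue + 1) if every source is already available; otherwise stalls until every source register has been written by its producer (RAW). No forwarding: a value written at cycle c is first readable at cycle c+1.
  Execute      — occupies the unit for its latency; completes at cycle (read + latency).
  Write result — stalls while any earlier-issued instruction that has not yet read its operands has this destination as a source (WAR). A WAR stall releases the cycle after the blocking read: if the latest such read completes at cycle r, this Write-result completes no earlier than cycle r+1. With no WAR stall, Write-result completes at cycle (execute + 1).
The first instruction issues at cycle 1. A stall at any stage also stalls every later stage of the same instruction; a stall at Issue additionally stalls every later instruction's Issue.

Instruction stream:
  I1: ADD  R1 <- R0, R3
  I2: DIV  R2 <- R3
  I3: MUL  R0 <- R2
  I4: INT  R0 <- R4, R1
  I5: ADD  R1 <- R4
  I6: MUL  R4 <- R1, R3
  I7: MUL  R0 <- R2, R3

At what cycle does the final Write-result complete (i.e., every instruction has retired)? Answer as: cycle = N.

cycle = 37

1) issue 1, read 2, done 4, write 5
2) issue 2, read 3, done 11, write 12
3) issue 3, read 13, done 17, write 18  <RAW R2: wait I2 write@12>
4) issue 19, read 20, done 21, write 22  <WAW R0: wait I3 write@18>
5) issue 20, read 21, done 23, write 24
6) issue 21, read 25, done 29, write 30  <RAW R1: wait I5 write@24>
7) issue 31, read 32, done 36, write 37  <struct: MUL busy until I6 writes@30>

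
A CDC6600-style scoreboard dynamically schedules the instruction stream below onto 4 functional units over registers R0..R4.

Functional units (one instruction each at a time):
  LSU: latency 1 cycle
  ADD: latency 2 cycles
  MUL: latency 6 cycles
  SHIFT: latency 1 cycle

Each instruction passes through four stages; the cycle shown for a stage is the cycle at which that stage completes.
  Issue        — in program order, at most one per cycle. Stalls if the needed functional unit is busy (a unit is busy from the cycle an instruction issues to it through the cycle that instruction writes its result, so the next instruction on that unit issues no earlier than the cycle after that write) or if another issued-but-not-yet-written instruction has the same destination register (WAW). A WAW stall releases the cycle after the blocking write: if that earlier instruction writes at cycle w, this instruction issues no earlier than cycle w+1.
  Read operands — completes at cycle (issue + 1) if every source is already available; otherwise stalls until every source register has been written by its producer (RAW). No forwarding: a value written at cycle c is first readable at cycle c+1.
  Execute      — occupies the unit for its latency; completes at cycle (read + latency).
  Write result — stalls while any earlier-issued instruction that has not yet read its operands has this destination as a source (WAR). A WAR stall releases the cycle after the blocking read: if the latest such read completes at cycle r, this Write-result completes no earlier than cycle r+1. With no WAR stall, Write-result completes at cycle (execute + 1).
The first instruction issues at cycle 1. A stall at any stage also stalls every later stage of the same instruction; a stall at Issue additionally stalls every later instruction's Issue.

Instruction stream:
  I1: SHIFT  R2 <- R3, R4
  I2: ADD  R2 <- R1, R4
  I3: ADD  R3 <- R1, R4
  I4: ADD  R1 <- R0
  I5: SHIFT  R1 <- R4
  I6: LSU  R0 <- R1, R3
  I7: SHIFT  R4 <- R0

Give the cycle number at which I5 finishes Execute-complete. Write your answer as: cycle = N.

cycle = 22

I1  is:1  ro:2  ex:3  wr:4
I2  is:5  ro:6  ex:8  wr:9  — WAW R2: wait I1 write@4
I3  is:10  ro:11  ex:13  wr:14  — struct: ADD busy until I2 writes@9
I4  is:15  ro:16  ex:18  wr:19  — struct: ADD busy until I3 writes@14
I5  is:20  ro:21  ex:22  wr:23  — WAW R1: wait I4 write@19
I6  is:21  ro:24  ex:25  wr:26  — RAW R1: wait I5 write@23
I7  is:24  ro:27  ex:28  wr:29  — struct: SHIFT busy until I5 writes@23, RAW R0: wait I6 write@26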